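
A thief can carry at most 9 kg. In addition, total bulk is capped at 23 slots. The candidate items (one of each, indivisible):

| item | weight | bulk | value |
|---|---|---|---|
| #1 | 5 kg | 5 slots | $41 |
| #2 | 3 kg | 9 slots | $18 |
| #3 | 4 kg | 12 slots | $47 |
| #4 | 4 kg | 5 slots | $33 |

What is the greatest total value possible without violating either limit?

$88

Feasible sets respecting both limits:
- #1+#3: weight 9, bulk 17, value 88
- #3+#4: weight 8, bulk 17, value 80
- #1+#4: weight 9, bulk 10, value 74
Best: $88.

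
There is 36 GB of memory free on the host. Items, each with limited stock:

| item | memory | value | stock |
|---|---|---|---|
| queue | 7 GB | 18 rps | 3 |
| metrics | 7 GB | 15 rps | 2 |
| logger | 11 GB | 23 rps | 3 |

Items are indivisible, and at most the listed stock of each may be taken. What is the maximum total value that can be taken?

Best selections within memory 36 and stock limits:
- 3×queue + 2×metrics: memory 35, value 84
- 2×queue + 2×logger: memory 36, value 82
Best: 84 rps.

84 rps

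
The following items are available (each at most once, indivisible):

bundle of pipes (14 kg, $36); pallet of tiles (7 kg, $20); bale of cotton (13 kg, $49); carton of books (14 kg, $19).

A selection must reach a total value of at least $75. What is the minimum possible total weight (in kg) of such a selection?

27

Subsets with value ≥ 75, sorted by total weight:
- bundle of pipes+bale of cotton: weight 27, value 85
- bundle of pipes+pallet of tiles+bale of cotton: weight 34, value 105
- pallet of tiles+bale of cotton+carton of books: weight 34, value 88
Minimum weight: 27 kg.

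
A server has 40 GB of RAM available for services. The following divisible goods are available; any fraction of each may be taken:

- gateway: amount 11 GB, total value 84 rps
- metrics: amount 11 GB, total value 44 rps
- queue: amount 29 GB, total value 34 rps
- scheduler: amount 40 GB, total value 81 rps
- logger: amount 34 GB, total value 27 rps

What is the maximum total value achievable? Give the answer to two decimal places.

Take in order of value per unit:
- gateway (84/11 per unit): all 11 → value 84, running total 84.00
- metrics (44/11 per unit): all 11 → value 44, running total 128.00
- scheduler (81/40 per unit): 18 of 40 → value 18×81/40 = 36.4500, running total 164.45
Total 164.45.

164.45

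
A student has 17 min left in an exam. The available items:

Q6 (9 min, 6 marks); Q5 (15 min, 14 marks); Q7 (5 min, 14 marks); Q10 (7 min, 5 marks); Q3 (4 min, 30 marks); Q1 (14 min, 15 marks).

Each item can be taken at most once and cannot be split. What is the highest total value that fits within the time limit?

49 marks

This is a 0/1 knapsack; check combinations near the capacity.
- Q7+Q10+Q3: time 5+7+4=16, value 14+5+30=49
- Q7+Q3: time 5+4=9, value 14+30=44
- Q6+Q3: time 9+4=13, value 6+30=36
- Q10+Q3: time 7+4=11, value 5+30=35
- Q3: time 4, value 30
Best: 49 marks.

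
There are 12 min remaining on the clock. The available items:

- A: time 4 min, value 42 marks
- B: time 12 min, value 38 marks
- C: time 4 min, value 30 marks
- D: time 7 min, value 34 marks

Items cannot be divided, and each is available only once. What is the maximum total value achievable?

Check high-value combinations within 12 min:
- A+D: time 4+7=11, value 42+34=76
- A+C: time 4+4=8, value 42+30=72
- C+D: time 4+7=11, value 30+34=64
- A: time 4, value 42
Best: 76 marks.

76 marks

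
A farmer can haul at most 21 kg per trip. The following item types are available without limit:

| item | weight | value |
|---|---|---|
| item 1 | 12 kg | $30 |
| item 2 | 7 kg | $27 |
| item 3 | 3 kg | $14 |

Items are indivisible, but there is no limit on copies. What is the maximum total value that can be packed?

$98

Best value-per-unit is item 3 at 14/3, and filling with it alone uses weight 7×3=21. No mix of the others beats 7×14 = 98.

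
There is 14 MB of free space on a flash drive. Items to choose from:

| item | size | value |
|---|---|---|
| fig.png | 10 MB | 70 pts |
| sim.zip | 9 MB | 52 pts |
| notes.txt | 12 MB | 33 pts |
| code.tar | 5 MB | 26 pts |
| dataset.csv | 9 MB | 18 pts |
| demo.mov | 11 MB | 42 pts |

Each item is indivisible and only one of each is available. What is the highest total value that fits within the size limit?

78 pts

This is a 0/1 knapsack; check combinations near the capacity.
- sim.zip+code.tar: size 9+5=14, value 52+26=78
- fig.png: size 10, value 70
- sim.zip: size 9, value 52
Best: 78 pts.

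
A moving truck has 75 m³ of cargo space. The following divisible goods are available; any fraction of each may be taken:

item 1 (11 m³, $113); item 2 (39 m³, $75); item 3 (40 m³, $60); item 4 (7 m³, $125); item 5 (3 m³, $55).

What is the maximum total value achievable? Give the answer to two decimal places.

390.50

Take in order of value per unit:
- item 5 (55/3 per unit): all 3 → value 55, running total 55.00
- item 4 (125/7 per unit): all 7 → value 125, running total 180.00
- item 1 (113/11 per unit): all 11 → value 113, running total 293.00
- item 2 (75/39 per unit): all 39 → value 75, running total 368.00
- item 3 (60/40 per unit): 15 of 40 → value 15×60/40 = 22.5000, running total 390.50
Total 390.50.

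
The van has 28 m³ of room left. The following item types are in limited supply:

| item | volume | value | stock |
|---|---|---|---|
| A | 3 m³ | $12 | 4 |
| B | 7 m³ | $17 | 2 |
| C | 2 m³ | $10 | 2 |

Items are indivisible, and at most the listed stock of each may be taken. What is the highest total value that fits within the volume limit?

$92

Top feasible selections:
- 4×A + 2×B + 1×C: volume 28, value 92
- 3×A + 2×B + 2×C: volume 27, value 90
Best: $92.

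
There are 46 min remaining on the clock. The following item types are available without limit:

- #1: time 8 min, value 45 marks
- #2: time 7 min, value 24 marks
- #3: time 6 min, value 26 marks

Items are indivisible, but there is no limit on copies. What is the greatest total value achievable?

251 marks

Best value-per-unit is #1 at 45/8; filling with it alone gives 5×45 = 225.
Optimal mix: 5×#1 + 1×#3 → time 46, value 251.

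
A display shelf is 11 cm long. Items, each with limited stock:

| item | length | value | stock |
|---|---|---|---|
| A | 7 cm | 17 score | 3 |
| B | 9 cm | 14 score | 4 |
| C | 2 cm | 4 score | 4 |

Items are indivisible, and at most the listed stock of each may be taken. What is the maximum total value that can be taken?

25 score

Best selections within length 11 and stock limits:
- 1×A + 2×C: length 11, value 25
- 1×A + 1×C: length 9, value 21
Best: 25 score.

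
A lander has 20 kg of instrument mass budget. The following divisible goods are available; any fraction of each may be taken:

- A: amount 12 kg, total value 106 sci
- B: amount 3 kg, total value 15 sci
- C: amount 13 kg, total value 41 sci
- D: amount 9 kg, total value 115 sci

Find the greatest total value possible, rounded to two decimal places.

212.17

Take in order of value per unit:
- D (115/9 per unit): all 9 → value 115, running total 115.00
- A (106/12 per unit): 11 of 12 → value 11×106/12 = 97.1667, running total 212.17
Total 212.17.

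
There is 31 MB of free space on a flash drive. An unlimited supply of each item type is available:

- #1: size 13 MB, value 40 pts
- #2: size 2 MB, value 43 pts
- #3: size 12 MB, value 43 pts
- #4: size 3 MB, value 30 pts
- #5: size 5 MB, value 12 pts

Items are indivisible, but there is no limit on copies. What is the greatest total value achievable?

645 pts

Best value-per-unit is #2 at 43/2, and filling with it alone uses size 15×2=30. No mix of the others beats 15×43 = 645.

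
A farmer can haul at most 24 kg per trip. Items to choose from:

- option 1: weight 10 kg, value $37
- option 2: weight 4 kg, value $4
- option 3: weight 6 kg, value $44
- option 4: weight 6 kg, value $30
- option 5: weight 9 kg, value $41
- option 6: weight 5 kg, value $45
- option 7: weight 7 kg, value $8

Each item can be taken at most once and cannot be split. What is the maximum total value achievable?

$134

Check high-value combinations within 24 kg:
- option 2+option 3+option 5+option 6: weight 4+6+9+5=24, value 4+44+41+45=134
- option 3+option 5+option 6: weight 6+9+5=20, value 44+41+45=130
- option 3+option 4+option 6+option 7: weight 6+6+5+7=24, value 44+30+45+8=127
Best: $134.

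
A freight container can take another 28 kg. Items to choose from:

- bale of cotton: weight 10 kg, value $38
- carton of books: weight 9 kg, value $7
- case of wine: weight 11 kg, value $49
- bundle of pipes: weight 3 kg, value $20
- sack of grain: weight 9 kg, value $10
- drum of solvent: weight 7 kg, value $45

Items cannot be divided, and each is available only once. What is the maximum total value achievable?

Check high-value combinations within 28 kg:
- bale of cotton+case of wine+drum of solvent: weight 10+11+7=28, value 38+49+45=132
- case of wine+bundle of pipes+drum of solvent: weight 11+3+7=21, value 49+20+45=114
- bale of cotton+case of wine+bundle of pipes: weight 10+11+3=24, value 38+49+20=107
Best: $132.

$132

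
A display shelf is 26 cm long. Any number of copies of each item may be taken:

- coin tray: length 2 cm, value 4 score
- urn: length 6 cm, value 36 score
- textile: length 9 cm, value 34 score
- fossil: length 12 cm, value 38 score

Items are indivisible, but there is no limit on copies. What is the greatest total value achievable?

Best value-per-unit is urn at 36/6; filling with it alone gives 4×36 = 144.
Optimal mix: 1×coin tray + 4×urn → length 26, value 148.

148 score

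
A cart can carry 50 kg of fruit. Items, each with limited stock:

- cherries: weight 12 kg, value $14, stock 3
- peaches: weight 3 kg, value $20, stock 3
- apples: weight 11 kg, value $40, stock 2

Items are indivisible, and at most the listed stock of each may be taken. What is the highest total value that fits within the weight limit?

$154

Top feasible selections:
- 1×cherries + 3×peaches + 2×apples: weight 43, value 154
- 3×peaches + 2×apples: weight 31, value 140
- 1×cherries + 2×peaches + 2×apples: weight 40, value 134
- 2×cherries + 3×peaches + 1×apples: weight 44, value 128
Best: $154.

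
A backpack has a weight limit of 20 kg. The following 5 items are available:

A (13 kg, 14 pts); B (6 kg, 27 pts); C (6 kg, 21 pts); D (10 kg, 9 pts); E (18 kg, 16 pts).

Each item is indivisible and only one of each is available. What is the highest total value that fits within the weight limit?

48 pts

Check high-value combinations within 20 kg:
- B+C: weight 6+6=12, value 27+21=48
- A+B: weight 13+6=19, value 14+27=41
- B+D: weight 6+10=16, value 27+9=36
- A+C: weight 13+6=19, value 14+21=35
Best: 48 pts.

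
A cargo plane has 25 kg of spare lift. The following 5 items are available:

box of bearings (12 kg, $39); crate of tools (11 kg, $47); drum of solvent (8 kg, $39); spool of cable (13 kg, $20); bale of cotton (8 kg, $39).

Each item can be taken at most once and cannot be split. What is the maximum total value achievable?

$86

Check high-value combinations within 25 kg:
- crate of tools+drum of solvent: weight 11+8=19, value 47+39=86
- crate of tools+bale of cotton: weight 11+8=19, value 47+39=86
- box of bearings+crate of tools: weight 12+11=23, value 39+47=86
- drum of solvent+bale of cotton: weight 8+8=16, value 39+39=78
Best: $86.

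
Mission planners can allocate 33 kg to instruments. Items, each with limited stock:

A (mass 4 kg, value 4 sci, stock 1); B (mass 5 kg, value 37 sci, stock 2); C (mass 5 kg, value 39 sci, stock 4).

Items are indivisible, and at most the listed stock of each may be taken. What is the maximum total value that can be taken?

230 sci

Best selections within mass 33 and stock limits:
- 2×B + 4×C: mass 30, value 230
- 1×A + 1×B + 4×C: mass 29, value 197
- 1×A + 2×B + 3×C: mass 29, value 195
Best: 230 sci.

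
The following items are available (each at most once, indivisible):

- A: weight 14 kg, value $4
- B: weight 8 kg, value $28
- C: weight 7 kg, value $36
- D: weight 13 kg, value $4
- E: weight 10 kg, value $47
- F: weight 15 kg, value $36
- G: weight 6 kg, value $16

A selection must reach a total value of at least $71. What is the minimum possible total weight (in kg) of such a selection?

17

Subsets with value ≥ 71, sorted by total weight:
- C+E: weight 17, value 83
- B+E: weight 18, value 75
- B+C+G: weight 21, value 80
- C+F: weight 22, value 72
Minimum weight: 17 kg.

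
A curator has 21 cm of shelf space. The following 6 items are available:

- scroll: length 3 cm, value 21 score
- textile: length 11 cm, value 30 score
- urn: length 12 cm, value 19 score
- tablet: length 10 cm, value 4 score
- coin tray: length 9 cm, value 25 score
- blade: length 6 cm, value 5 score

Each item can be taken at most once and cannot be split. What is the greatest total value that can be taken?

56 score

This is a 0/1 knapsack; check combinations near the capacity.
- scroll+textile+blade: length 3+11+6=20, value 21+30+5=56
- textile+coin tray: length 11+9=20, value 30+25=55
- scroll+textile: length 3+11=14, value 21+30=51
- scroll+coin tray+blade: length 3+9+6=18, value 21+25+5=51
- scroll+coin tray: length 3+9=12, value 21+25=46
Best: 56 score.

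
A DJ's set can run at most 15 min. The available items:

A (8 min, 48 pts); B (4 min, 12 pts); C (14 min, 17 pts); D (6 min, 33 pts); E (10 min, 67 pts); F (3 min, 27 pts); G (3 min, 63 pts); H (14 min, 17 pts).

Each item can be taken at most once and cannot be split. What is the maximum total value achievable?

138 pts

Check high-value combinations within 15 min:
- A+F+G: duration 8+3+3=14, value 48+27+63=138
- E+G: duration 10+3=13, value 67+63=130
- D+F+G: duration 6+3+3=12, value 33+27+63=123
- A+B+G: duration 8+4+3=15, value 48+12+63=123
Best: 138 pts.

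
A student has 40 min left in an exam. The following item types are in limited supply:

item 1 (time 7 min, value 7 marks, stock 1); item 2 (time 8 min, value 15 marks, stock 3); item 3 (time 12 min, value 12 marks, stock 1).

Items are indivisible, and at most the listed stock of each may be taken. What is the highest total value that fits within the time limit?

57 marks

Best selections within time 40 and stock limits:
- 3×item 2 + 1×item 3: time 36, value 57
- 1×item 1 + 3×item 2: time 31, value 52
Best: 57 marks.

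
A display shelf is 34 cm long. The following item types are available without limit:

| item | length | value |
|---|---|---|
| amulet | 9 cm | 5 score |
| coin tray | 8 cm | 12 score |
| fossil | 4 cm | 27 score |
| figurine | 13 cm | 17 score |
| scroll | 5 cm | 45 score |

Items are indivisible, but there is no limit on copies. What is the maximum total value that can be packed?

297 score

Best value-per-unit is scroll at 45/5; filling with it alone gives 6×45 = 270.
Optimal mix: 1×fossil + 6×scroll → length 34, value 297.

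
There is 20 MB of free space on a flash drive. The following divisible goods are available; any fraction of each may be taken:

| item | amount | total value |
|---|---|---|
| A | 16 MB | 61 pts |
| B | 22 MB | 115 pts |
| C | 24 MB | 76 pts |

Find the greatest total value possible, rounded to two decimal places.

104.55

Take in order of value per unit:
- B (115/22 per unit): 20 of 22 → value 20×115/22 = 104.5455, running total 104.55
Total 104.55.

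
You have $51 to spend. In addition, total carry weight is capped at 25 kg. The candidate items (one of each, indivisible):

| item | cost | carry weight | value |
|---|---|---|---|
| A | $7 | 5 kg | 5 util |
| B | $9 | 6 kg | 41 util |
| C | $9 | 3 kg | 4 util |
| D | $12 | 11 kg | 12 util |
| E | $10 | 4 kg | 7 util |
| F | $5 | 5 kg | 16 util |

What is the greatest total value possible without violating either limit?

Feasible sets respecting both limits:
- B+C+D+F: cost 35, carry weight 25, value 73
- A+B+C+E+F: cost 40, carry weight 23, value 73
- B+D+F: cost 26, carry weight 22, value 69
- A+B+E+F: cost 31, carry weight 20, value 69
Best: 73 util.

73 util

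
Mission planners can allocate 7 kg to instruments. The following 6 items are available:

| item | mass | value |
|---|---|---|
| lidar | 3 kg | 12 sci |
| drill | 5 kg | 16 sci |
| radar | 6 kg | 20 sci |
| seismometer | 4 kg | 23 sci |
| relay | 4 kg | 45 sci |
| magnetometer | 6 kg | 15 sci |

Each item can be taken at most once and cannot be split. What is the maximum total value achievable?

57 sci

Check high-value combinations within 7 kg:
- lidar+relay: mass 3+4=7, value 12+45=57
- relay: mass 4, value 45
- lidar+seismometer: mass 3+4=7, value 12+23=35
- seismometer: mass 4, value 23
- radar: mass 6, value 20
Best: 57 sci.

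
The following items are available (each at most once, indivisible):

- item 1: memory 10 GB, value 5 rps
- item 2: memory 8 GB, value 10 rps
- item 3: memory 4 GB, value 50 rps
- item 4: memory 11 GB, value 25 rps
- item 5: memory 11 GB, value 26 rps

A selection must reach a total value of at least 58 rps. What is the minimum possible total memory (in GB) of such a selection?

Subsets with value ≥ 58, sorted by total memory:
- item 2+item 3: memory 12, value 60
- item 3+item 5: memory 15, value 76
- item 3+item 4: memory 15, value 75
Minimum memory: 12 GB.

12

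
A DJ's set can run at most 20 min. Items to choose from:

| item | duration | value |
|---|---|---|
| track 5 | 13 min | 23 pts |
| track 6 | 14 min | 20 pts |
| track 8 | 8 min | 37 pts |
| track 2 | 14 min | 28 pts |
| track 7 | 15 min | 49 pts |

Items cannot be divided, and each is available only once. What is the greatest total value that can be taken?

49 pts

Check high-value combinations within 20 min:
- track 7: duration 15, value 49
- track 8: duration 8, value 37
- track 2: duration 14, value 28
Best: 49 pts.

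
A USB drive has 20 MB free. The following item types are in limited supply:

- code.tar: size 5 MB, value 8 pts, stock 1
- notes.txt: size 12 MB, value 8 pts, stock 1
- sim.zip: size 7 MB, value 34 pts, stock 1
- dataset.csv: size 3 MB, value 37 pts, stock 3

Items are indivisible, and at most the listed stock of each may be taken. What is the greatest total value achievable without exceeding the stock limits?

Top feasible selections:
- 1×sim.zip + 3×dataset.csv: size 16, value 145
- 1×code.tar + 3×dataset.csv: size 14, value 119
- 1×code.tar + 1×sim.zip + 2×dataset.csv: size 18, value 116
Best: 145 pts.

145 pts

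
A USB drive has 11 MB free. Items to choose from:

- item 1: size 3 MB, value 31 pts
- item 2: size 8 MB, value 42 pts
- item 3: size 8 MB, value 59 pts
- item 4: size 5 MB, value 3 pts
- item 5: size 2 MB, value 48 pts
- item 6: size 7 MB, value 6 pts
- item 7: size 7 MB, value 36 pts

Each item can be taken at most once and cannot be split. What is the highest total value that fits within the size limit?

This is a 0/1 knapsack; check combinations near the capacity.
- item 3+item 5: size 8+2=10, value 59+48=107
- item 2+item 5: size 8+2=10, value 42+48=90
- item 1+item 3: size 3+8=11, value 31+59=90
- item 5+item 7: size 2+7=9, value 48+36=84
Best: 107 pts.

107 pts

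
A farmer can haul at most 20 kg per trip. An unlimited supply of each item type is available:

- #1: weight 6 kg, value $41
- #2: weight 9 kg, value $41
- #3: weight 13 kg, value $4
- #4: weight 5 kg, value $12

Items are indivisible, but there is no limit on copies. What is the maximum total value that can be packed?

Best value-per-unit is #1 at 41/6, and filling with it alone uses weight 3×6=18. No mix of the others beats 3×41 = 123.

$123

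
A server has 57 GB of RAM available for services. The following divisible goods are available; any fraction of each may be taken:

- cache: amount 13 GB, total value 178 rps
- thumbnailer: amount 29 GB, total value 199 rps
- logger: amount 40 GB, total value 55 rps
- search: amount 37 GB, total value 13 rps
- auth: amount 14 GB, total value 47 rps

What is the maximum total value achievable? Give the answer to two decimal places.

Take in order of value per unit:
- cache (178/13 per unit): all 13 → value 178, running total 178.00
- thumbnailer (199/29 per unit): all 29 → value 199, running total 377.00
- auth (47/14 per unit): all 14 → value 47, running total 424.00
- logger (55/40 per unit): 1 of 40 → value 1×55/40 = 1.3750, running total 425.38
Total 425.38.

425.38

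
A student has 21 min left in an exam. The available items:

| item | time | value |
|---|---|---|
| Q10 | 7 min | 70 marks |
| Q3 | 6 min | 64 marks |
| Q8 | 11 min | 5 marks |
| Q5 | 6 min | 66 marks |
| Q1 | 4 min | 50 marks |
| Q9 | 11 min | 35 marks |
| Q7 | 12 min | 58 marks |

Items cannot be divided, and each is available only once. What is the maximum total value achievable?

Check high-value combinations within 21 min:
- Q10+Q3+Q5: time 7+6+6=19, value 70+64+66=200
- Q10+Q5+Q1: time 7+6+4=17, value 70+66+50=186
- Q10+Q3+Q1: time 7+6+4=17, value 70+64+50=184
- Q3+Q5+Q1: time 6+6+4=16, value 64+66+50=180
- Q5+Q1+Q9: time 6+4+11=21, value 66+50+35=151
Best: 200 marks.

200 marks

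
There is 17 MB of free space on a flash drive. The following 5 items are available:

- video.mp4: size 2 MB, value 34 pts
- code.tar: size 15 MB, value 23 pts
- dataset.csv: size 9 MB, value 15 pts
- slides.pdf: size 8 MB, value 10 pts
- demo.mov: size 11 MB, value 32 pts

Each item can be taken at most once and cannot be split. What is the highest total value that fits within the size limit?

This is a 0/1 knapsack; check combinations near the capacity.
- video.mp4+demo.mov: size 2+11=13, value 34+32=66
- video.mp4+code.tar: size 2+15=17, value 34+23=57
- video.mp4+dataset.csv: size 2+9=11, value 34+15=49
- video.mp4+slides.pdf: size 2+8=10, value 34+10=44
- video.mp4: size 2, value 34
Best: 66 pts.

66 pts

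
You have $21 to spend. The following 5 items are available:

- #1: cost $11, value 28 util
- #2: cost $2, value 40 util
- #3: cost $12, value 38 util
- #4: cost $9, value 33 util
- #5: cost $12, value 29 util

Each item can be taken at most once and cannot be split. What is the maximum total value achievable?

Check high-value combinations within $21:
- #2+#3: cost 2+12=14, value 40+38=78
- #2+#4: cost 2+9=11, value 40+33=73
- #3+#4: cost 12+9=21, value 38+33=71
Best: 78 util.

78 util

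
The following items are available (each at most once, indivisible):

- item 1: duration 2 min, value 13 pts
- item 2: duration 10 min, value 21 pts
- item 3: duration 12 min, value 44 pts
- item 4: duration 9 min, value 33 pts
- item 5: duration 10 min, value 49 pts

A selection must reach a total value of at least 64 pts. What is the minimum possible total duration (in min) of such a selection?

19

Subsets with value ≥ 64, sorted by total duration:
- item 4+item 5: duration 19, value 82
- item 2+item 5: duration 20, value 70
Minimum duration: 19 min.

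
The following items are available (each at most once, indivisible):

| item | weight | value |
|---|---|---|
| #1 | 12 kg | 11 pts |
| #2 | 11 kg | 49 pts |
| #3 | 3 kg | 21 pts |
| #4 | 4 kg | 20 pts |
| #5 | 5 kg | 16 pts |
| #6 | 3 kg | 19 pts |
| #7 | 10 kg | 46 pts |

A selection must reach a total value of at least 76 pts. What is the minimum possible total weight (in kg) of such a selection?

15

Subsets with value ≥ 76, sorted by total weight:
- #3+#4+#5+#6: weight 15, value 76
- #3+#6+#7: weight 16, value 86
Minimum weight: 15 kg.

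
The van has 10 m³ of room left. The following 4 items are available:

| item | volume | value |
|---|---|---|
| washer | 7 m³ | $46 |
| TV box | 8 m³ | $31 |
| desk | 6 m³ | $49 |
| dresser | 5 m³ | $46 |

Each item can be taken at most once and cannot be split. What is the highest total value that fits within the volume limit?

Check high-value combinations within 10 m³:
- desk: volume 6, value 49
- dresser: volume 5, value 46
- washer: volume 7, value 46
- TV box: volume 8, value 31
Best: $49.

$49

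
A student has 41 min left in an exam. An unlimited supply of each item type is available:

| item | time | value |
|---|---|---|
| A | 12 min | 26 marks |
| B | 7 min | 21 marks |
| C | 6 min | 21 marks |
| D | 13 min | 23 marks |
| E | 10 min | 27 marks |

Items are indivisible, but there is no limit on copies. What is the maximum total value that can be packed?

132 marks

Best value-per-unit is C at 21/6; filling with it alone gives 6×21 = 126.
Optimal mix: 1×B + 4×C + 1×E → time 41, value 132.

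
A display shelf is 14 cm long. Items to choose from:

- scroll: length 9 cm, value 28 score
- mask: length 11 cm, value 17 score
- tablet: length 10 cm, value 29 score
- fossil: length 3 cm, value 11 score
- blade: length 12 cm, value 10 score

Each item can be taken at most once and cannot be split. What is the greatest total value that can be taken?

Check high-value combinations within 14 cm:
- tablet+fossil: length 10+3=13, value 29+11=40
- scroll+fossil: length 9+3=12, value 28+11=39
- tablet: length 10, value 29
- scroll: length 9, value 28
Best: 40 score.

40 score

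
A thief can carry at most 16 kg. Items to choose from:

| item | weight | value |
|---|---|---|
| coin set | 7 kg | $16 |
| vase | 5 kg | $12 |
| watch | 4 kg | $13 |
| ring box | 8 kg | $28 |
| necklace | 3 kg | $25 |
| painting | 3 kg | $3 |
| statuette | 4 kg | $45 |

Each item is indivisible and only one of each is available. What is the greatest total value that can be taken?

This is a 0/1 knapsack; check combinations near the capacity.
- ring box+necklace+statuette: weight 8+3+4=15, value 28+25+45=98
- vase+watch+necklace+statuette: weight 5+4+3+4=16, value 12+13+25+45=95
- coin set+necklace+statuette: weight 7+3+4=14, value 16+25+45=86
- watch+necklace+painting+statuette: weight 4+3+3+4=14, value 13+25+3+45=86
- watch+ring box+statuette: weight 4+8+4=16, value 13+28+45=86
Best: $98.

$98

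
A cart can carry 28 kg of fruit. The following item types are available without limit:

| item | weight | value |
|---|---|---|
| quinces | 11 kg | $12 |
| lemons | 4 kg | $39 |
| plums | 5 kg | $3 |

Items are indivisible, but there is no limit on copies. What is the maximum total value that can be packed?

Best value-per-unit is lemons at 39/4, and filling with it alone uses weight 7×4=28. No mix of the others beats 7×39 = 273.

$273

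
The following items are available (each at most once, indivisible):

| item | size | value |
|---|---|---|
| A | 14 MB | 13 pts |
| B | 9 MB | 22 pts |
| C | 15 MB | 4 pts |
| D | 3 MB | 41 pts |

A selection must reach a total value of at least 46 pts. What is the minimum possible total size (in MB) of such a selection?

12

Subsets with value ≥ 46, sorted by total size:
- B+D: size 12, value 63
- A+D: size 17, value 54
- A+B+D: size 26, value 76
Minimum size: 12 MB.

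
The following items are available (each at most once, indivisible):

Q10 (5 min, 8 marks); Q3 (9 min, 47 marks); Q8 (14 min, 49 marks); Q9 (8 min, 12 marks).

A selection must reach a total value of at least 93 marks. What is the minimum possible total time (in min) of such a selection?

23

Subsets with value ≥ 93, sorted by total time:
- Q3+Q8: time 23, value 96
- Q10+Q3+Q8: time 28, value 104
- Q3+Q8+Q9: time 31, value 108
- Q10+Q3+Q8+Q9: time 36, value 116
Minimum time: 23 min.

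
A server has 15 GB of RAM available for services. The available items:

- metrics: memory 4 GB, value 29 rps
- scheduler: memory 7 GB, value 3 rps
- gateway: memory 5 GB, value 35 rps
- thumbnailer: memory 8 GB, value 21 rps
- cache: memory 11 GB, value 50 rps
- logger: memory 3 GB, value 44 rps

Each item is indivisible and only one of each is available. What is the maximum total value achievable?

Check high-value combinations within 15 GB:
- metrics+gateway+logger: memory 4+5+3=12, value 29+35+44=108
- cache+logger: memory 11+3=14, value 50+44=94
- metrics+thumbnailer+logger: memory 4+8+3=15, value 29+21+44=94
- scheduler+gateway+logger: memory 7+5+3=15, value 3+35+44=82
- gateway+logger: memory 5+3=8, value 35+44=79
Best: 108 rps.

108 rps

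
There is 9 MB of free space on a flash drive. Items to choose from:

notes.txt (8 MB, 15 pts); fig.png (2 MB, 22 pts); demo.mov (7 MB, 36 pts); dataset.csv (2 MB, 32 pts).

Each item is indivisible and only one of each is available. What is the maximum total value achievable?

68 pts

Check high-value combinations within 9 MB:
- demo.mov+dataset.csv: size 7+2=9, value 36+32=68
- fig.png+demo.mov: size 2+7=9, value 22+36=58
- fig.png+dataset.csv: size 2+2=4, value 22+32=54
- demo.mov: size 7, value 36
Best: 68 pts.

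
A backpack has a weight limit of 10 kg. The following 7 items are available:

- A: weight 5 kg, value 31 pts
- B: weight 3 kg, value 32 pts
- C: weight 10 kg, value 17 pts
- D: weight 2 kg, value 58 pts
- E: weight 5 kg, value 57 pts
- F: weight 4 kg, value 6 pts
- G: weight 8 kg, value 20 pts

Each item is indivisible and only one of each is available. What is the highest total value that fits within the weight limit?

This is a 0/1 knapsack; check combinations near the capacity.
- B+D+E: weight 3+2+5=10, value 32+58+57=147
- A+B+D: weight 5+3+2=10, value 31+32+58=121
- D+E: weight 2+5=7, value 58+57=115
Best: 147 pts.

147 pts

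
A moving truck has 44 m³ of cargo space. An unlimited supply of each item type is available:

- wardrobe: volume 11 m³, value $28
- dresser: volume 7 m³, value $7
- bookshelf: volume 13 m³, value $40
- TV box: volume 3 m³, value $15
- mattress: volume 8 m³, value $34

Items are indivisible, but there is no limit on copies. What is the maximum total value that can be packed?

Best value-per-unit is TV box at 15/3; filling with it alone gives 14×15 = 210.
Optimal mix: 12×TV box + 1×mattress → volume 44, value 214.

$214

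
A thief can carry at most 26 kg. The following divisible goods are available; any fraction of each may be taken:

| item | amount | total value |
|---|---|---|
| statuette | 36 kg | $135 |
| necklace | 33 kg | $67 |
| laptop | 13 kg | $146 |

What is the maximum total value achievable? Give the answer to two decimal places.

Take in order of value per unit:
- laptop (146/13 per unit): all 13 → value 146, running total 146.00
- statuette (135/36 per unit): 13 of 36 → value 13×135/36 = 48.7500, running total 194.75
Total 194.75.

194.75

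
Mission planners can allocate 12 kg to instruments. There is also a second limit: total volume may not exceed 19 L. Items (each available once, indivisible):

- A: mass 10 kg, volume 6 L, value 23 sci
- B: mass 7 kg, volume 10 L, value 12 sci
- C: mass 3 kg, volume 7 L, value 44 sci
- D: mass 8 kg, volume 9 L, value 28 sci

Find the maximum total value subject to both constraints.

Feasible sets respecting both limits:
- C+D: mass 11, volume 16, value 72
- B+C: mass 10, volume 17, value 56
- C: mass 3, volume 7, value 44
- D: mass 8, volume 9, value 28
Best: 72 sci.

72 sci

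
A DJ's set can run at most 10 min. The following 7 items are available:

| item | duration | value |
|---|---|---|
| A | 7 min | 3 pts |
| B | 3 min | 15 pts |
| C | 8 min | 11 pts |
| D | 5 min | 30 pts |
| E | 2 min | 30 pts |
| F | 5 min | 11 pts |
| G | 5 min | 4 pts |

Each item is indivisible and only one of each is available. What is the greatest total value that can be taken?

Check high-value combinations within 10 min:
- B+D+E: duration 3+5+2=10, value 15+30+30=75
- D+E: duration 5+2=7, value 30+30=60
- B+E+F: duration 3+2+5=10, value 15+30+11=56
- B+E+G: duration 3+2+5=10, value 15+30+4=49
Best: 75 pts.

75 pts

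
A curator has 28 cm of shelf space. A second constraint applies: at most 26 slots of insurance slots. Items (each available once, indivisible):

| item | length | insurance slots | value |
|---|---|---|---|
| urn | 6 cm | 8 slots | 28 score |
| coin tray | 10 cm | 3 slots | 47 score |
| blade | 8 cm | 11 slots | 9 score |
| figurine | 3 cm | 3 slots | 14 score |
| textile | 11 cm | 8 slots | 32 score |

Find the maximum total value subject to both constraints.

Feasible sets respecting both limits:
- urn+coin tray+textile: length 27, insurance slots 19, value 107
- urn+coin tray+blade+figurine: length 27, insurance slots 25, value 98
- coin tray+figurine+textile: length 24, insurance slots 14, value 93
Best: 107 score.

107 score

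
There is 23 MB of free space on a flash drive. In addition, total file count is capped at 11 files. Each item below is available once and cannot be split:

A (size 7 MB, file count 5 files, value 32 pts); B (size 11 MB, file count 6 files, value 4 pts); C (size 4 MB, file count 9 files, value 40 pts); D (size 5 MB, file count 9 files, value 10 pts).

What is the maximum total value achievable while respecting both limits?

40 pts

Feasible sets respecting both limits:
- C: size 4, file count 9, value 40
- A+B: size 18, file count 11, value 36
- A: size 7, file count 5, value 32
- D: size 5, file count 9, value 10
Best: 40 pts.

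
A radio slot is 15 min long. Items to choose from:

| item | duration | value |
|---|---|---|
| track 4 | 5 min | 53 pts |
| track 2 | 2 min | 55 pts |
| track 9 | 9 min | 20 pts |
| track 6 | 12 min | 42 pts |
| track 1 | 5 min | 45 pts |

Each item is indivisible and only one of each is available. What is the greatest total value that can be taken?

This is a 0/1 knapsack; check combinations near the capacity.
- track 4+track 2+track 1: duration 5+2+5=12, value 53+55+45=153
- track 4+track 2: duration 5+2=7, value 53+55=108
- track 2+track 1: duration 2+5=7, value 55+45=100
- track 4+track 1: duration 5+5=10, value 53+45=98
- track 2+track 6: duration 2+12=14, value 55+42=97
Best: 153 pts.

153 pts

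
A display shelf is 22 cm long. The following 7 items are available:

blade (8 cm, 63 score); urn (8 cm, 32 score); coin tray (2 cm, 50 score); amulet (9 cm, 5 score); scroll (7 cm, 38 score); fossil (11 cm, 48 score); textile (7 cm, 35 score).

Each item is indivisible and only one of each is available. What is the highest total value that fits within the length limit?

161 score

Check high-value combinations within 22 cm:
- blade+coin tray+fossil: length 8+2+11=21, value 63+50+48=161
- blade+coin tray+scroll: length 8+2+7=17, value 63+50+38=151
- blade+coin tray+textile: length 8+2+7=17, value 63+50+35=148
- blade+urn+coin tray: length 8+8+2=18, value 63+32+50=145
- coin tray+scroll+fossil: length 2+7+11=20, value 50+38+48=136
Best: 161 score.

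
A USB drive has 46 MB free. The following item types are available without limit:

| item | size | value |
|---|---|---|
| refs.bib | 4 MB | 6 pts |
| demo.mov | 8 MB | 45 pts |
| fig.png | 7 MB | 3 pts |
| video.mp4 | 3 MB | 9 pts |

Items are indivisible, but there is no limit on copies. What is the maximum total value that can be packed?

243 pts

Best value-per-unit is demo.mov at 45/8; filling with it alone gives 5×45 = 225.
Optimal mix: 5×demo.mov + 2×video.mp4 → size 46, value 243.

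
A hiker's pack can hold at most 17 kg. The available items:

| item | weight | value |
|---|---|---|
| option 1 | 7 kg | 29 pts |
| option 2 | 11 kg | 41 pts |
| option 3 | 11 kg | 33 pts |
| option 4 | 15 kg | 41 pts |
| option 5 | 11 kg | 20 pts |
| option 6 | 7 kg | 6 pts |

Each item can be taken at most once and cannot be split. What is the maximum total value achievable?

41 pts

Check high-value combinations within 17 kg:
- option 2: weight 11, value 41
- option 4: weight 15, value 41
- option 1+option 6: weight 7+7=14, value 29+6=35
Best: 41 pts.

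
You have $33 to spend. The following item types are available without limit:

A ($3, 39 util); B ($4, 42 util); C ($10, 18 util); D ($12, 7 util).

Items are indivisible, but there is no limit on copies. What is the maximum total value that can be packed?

Best value-per-unit is A at 39/3, and filling with it alone uses cost 11×3=33. No mix of the others beats 11×39 = 429.

429 util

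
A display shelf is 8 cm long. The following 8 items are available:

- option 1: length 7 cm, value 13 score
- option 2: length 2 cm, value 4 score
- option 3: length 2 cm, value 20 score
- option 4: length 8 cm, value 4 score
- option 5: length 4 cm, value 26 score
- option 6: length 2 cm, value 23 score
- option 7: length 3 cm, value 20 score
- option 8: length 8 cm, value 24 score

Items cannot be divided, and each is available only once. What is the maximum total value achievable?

Check high-value combinations within 8 cm:
- option 3+option 5+option 6: length 2+4+2=8, value 20+26+23=69
- option 3+option 6+option 7: length 2+2+3=7, value 20+23+20=63
- option 2+option 5+option 6: length 2+4+2=8, value 4+26+23=53
- option 2+option 3+option 5: length 2+2+4=8, value 4+20+26=50
- option 5+option 6: length 4+2=6, value 26+23=49
Best: 69 score.

69 score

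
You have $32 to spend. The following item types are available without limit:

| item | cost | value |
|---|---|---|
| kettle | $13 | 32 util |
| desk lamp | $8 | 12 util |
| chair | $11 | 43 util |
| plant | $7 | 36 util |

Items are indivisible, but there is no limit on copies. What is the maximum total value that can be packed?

151 util

Best value-per-unit is plant at 36/7; filling with it alone gives 4×36 = 144.
Optimal mix: 1×chair + 3×plant → cost 32, value 151.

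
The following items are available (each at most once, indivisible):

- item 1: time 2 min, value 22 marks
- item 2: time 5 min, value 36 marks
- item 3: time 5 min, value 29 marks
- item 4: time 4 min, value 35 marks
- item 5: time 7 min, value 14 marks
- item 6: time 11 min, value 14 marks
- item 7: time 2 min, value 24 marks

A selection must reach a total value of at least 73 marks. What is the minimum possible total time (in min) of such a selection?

Subsets with value ≥ 73, sorted by total time:
- item 1+item 4+item 7: time 8, value 81
- item 1+item 2+item 7: time 9, value 82
Minimum time: 8 min.

8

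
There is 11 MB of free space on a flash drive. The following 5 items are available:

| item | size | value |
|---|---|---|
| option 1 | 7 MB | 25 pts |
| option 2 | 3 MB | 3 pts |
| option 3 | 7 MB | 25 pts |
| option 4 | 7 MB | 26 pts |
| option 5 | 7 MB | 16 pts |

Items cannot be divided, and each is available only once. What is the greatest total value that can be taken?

29 pts

Check high-value combinations within 11 MB:
- option 2+option 4: size 3+7=10, value 3+26=29
- option 1+option 2: size 7+3=10, value 25+3=28
- option 2+option 3: size 3+7=10, value 3+25=28
- option 4: size 7, value 26
Best: 29 pts.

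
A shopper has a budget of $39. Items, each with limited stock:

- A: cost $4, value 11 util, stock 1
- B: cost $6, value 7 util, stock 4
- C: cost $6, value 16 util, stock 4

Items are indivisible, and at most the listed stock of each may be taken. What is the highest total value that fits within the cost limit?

82 util

Best selections within cost 39 and stock limits:
- 1×A + 1×B + 4×C: cost 34, value 82
- 2×B + 4×C: cost 36, value 78
Best: 82 util.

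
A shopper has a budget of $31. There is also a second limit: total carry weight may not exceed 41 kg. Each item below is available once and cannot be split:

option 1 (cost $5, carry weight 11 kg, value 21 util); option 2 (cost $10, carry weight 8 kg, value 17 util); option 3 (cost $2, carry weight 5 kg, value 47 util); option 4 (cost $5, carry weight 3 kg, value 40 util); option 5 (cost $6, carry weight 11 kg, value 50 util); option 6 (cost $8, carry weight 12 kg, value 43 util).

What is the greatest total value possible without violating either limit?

Feasible sets respecting both limits:
- option 2+option 3+option 4+option 5+option 6: cost 31, carry weight 39, value 197
- option 3+option 4+option 5+option 6: cost 21, carry weight 31, value 180
- option 1+option 2+option 3+option 4+option 5: cost 28, carry weight 38, value 175
- option 1+option 2+option 3+option 4+option 6: cost 30, carry weight 39, value 168
Best: 197 util.

197 util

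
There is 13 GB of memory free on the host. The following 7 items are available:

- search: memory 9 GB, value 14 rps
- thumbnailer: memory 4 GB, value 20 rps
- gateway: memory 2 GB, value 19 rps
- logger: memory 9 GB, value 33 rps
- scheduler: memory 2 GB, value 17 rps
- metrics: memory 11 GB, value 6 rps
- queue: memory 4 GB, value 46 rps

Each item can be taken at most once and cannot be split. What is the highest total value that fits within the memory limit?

Check high-value combinations within 13 GB:
- thumbnailer+gateway+scheduler+queue: memory 4+2+2+4=12, value 20+19+17+46=102
- thumbnailer+gateway+queue: memory 4+2+4=10, value 20+19+46=85
- thumbnailer+scheduler+queue: memory 4+2+4=10, value 20+17+46=83
- gateway+scheduler+queue: memory 2+2+4=8, value 19+17+46=82
Best: 102 rps.

102 rps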